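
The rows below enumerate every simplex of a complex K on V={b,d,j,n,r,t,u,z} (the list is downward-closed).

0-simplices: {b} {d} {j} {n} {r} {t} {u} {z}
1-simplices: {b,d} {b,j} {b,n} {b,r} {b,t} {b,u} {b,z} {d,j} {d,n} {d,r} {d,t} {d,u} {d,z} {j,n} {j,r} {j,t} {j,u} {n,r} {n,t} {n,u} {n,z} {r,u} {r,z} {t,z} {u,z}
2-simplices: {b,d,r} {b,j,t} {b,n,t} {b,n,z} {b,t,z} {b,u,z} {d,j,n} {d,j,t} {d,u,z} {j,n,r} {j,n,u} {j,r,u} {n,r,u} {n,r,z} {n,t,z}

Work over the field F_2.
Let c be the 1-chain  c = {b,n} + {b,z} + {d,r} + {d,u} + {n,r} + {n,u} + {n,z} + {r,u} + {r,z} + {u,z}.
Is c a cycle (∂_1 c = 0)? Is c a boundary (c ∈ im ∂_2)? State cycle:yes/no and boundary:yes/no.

cycle:yes boundary:no

n_0=8 n_1=25 n_2=15  [Z2]
∂1: piv[bd,bj,bn,br,bt,bu,bz] rk=7  ker:dj,dn,dr,dt,du,dz,jn,jr,jt,ju,nr,nt,nu,nz,ru,rz,tz,uz
∂2: piv[bdr,bjt,bnt,bnz,btz,buz,djn,djt,duz,jnr,jnu,jru,nrz] rk=13  ker:nru,ntz
∂1c = 0
c vs im∂2: residual ≠ 0 ⇒ not boundary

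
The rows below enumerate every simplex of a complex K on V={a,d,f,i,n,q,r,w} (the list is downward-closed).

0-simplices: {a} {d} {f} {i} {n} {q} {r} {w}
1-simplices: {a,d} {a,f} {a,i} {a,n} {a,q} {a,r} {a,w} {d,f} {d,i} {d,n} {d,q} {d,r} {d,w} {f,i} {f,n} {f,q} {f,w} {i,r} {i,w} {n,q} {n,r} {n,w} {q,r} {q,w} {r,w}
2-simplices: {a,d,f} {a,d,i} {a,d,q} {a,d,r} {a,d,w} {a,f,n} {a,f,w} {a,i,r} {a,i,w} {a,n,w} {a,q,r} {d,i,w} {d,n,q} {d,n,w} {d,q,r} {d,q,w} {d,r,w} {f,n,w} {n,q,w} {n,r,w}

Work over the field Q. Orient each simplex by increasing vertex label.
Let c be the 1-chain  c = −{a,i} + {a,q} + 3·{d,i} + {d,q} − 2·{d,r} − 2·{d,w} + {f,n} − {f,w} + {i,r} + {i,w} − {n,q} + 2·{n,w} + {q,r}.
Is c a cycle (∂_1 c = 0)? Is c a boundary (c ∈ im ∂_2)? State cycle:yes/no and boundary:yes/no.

n_0=8 n_1=25 n_2=20  [Q]
∂1: piv[ad,af,ai,an,aq,ar,aw] rk=7  ker:df,di,dn,dq,dr,dw,fi,fn,fq,fw,ir,iw,nq,nr,nw,qr,qw,rw
∂2: piv[adf,adi,adq,adr,adw,afn,afw,air,aiw,anw,aqr,dnq,dnw,dqw,drw,nrw] rk=16  ker:diw,dqr,fnw,nqw
∂1c = 0
c vs im∂2: reduces to 0 ⇒ boundary

cycle:yes boundary:yes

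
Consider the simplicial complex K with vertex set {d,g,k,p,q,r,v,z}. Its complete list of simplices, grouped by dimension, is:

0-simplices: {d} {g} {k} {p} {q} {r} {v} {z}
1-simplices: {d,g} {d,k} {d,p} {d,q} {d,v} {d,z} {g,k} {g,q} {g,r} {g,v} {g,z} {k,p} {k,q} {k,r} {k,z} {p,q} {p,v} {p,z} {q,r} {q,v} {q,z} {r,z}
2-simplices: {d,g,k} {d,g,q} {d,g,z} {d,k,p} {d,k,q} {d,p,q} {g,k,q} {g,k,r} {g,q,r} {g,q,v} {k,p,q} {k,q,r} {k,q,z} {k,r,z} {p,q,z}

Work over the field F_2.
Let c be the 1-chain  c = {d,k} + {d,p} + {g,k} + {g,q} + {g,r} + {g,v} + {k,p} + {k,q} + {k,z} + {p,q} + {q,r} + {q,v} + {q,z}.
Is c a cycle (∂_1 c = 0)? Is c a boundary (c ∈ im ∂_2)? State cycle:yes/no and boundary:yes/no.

cycle:no boundary:no

n_0=8 n_1=22 n_2=15  [Z2]
∂1: piv[dg,dk,dp,dq,dv,dz,gr] rk=7  ker:gk,gq,gv,gz,kp,kq,kr,kz,pq,pv,pz,qr,qv,qz,rz
∂2: piv[dgk,dgq,dgz,dkp,dkq,dpq,gkr,gqr,gqv,kqz,krz,pqz] rk=12  ker:gkq,kpq,kqr
∂1c = {k} + {p}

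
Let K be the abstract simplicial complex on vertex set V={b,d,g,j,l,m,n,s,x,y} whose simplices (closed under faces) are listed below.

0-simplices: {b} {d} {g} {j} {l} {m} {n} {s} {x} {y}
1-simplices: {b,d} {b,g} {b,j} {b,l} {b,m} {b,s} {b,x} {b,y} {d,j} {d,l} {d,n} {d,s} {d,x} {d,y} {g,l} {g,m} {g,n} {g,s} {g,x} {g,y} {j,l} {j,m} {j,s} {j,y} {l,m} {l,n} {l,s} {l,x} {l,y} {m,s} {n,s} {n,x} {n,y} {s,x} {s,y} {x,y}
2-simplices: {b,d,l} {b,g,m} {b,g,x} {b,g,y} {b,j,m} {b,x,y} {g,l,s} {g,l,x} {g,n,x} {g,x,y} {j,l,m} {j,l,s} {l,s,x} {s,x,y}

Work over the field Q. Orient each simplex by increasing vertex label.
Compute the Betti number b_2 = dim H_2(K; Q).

n_0=10 n_1=36 n_2=14  [Q]
∂1: piv[bd,bg,bj,bl,bm,bs,bx,by,dn] rk=9  ker:dj,dl,ds,dx,dy,gl,gm,gn,gs,gx,gy,jl,jm,js,jy,lm,ln,ls,lx,ly,ms,ns,nx,ny,sx,sy,xy
∂2: piv[bdl,bgm,bgx,bgy,bjm,bxy,gls,glx,gnx,jlm,jls,lsx,sxy] rk=13  ker:gxy
b_2=(14−13)−0=1

b_2=1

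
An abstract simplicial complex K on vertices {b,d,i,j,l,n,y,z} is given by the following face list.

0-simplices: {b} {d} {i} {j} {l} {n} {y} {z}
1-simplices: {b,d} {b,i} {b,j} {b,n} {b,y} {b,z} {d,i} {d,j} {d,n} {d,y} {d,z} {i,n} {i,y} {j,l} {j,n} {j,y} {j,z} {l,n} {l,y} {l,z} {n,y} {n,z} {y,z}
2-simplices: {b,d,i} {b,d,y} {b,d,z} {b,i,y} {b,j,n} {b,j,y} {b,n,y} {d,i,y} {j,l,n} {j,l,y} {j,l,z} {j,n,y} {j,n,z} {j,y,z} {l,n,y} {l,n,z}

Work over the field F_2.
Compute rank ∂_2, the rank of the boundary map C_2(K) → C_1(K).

n_0=8 n_1=23 n_2=16  [Z2]
∂1: piv[bd,bi,bj,bn,by,bz,jl] rk=7  ker:di,dj,dn,dy,dz,in,iy,jn,jy,jz,ln,ly,lz,ny,nz,yz
∂2: piv[bdi,bdy,bdz,biy,bjn,bjy,bny,jln,jly,jlz,jnz,jyz] rk=12  ker:diy,jny,lny,lnz
rk∂_2=12

rank∂_2=12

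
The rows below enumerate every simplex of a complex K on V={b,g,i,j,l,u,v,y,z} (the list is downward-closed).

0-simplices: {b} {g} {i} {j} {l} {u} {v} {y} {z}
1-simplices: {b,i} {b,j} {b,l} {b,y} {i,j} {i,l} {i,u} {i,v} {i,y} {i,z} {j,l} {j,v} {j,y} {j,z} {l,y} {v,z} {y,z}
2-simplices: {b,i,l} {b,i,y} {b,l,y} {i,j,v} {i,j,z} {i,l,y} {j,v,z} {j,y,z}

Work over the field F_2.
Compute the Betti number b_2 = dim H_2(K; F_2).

b_2=1

n_0=9 n_1=17 n_2=8  [Z2]
∂1: piv[bi,bj,bl,by,iu,iv,iz] rk=7  ker:ij,il,iy,jl,jv,jy,jz,ly,vz,yz
∂2: piv[bil,biy,bly,ijv,ijz,jvz,jyz] rk=7  ker:ily
b_2=(8−7)−0=1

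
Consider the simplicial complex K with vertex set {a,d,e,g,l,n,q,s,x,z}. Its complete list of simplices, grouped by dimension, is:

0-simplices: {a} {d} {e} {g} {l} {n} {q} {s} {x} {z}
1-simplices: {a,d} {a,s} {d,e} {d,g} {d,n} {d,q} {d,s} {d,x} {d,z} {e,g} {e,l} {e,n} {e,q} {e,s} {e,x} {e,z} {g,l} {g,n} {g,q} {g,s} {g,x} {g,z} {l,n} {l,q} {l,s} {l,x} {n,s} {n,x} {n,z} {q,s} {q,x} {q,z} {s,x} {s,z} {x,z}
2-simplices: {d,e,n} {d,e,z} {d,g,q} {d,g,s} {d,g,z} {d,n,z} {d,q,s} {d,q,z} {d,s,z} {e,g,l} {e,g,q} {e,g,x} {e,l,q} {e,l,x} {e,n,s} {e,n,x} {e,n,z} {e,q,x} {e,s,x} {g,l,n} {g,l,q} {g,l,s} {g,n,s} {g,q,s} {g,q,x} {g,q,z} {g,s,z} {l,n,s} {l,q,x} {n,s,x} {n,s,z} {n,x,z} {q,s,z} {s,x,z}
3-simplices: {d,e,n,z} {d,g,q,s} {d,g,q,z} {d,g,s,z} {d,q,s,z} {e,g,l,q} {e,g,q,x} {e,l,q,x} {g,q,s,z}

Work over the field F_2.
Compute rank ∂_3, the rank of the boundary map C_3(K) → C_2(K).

rank∂_3=8

n_0=10 n_1=35 n_2=34 n_3=9  [Z2]
∂1: piv[ad,as,de,dg,dn,dq,dx,dz,el] rk=9  ker:ds,eg,en,eq,es,ex,ez,gl,gn,gq,gs,gx,gz,ln,lq,ls,lx,ns,nx,nz,qs,qx,qz,sx,sz,xz
∂2: piv[den,dez,dgq,dgs,dgz,dnz,dqs,dqz,dsz,egl,egq,egx,elq,elx,ens,enx,eqx,esx,gln,gls,gns,nsz,nxz] rk=23  ker:enz,glq,gqs,gqx,gqz,gsz,lns,lqx,nsx,qsz,sxz
∂3: piv[denz,dgqs,dgqz,dgsz,dqsz,eglq,egqx,elqx] rk=8  ker:gqsz
rk∂_3=8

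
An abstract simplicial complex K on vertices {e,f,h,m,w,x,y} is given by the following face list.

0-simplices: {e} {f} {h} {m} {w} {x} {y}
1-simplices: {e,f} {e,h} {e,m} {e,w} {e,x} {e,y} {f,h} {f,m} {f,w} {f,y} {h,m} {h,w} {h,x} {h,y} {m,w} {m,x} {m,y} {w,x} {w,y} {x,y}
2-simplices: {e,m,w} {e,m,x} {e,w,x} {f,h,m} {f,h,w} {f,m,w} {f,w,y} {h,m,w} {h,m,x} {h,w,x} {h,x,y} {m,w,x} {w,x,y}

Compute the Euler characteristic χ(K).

n_0=7 n_1=20 n_2=13
χ=+7−20+13=0

χ(K)=0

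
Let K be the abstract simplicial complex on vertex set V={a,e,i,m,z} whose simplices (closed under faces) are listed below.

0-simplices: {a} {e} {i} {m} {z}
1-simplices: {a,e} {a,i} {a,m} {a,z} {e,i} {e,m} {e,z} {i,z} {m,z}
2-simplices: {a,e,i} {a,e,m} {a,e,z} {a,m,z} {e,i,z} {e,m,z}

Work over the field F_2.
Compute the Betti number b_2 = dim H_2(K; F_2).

n_0=5 n_1=9 n_2=6  [Z2]
∂1: piv[ae,ai,am,az] rk=4  ker:ei,em,ez,iz,mz
∂2: piv[aei,aem,aez,amz,eiz] rk=5  ker:emz
b_2=(6−5)−0=1

b_2=1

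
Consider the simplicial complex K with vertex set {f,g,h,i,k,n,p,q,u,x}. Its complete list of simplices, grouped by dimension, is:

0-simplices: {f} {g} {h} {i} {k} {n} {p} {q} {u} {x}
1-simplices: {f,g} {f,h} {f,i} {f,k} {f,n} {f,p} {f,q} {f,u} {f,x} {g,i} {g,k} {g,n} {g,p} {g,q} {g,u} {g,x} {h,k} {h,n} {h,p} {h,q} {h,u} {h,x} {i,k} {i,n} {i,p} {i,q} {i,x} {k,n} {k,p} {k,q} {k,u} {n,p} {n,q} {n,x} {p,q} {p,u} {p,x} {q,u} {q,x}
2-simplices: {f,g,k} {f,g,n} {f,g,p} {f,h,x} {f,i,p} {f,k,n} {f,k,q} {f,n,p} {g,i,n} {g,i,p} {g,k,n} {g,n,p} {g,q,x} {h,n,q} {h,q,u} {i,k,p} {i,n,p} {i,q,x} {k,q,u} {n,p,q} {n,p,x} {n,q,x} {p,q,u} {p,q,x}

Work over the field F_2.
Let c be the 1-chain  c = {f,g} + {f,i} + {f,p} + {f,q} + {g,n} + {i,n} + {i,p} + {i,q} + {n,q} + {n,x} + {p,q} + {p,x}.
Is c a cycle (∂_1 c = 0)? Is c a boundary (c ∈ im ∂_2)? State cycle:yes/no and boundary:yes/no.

cycle:yes boundary:no

n_0=10 n_1=39 n_2=24  [Z2]
∂1: piv[fg,fh,fi,fk,fn,fp,fq,fu,fx] rk=9  ker:gi,gk,gn,gp,gq,gu,gx,hk,hn,hp,hq,hu,hx,ik,in,ip,iq,ix,kn,kp,kq,ku,np,nq,nx,pq,pu,px,qu,qx
∂2: piv[fgk,fgn,fgp,fhx,fip,fkn,fkq,fnp,gin,gip,gqx,hnq,hqu,ikp,iqx,kqu,npq,npx,nqx,pqu] rk=20  ker:gkn,gnp,inp,pqx
∂1c = 0
c vs im∂2: residual ≠ 0 ⇒ not boundary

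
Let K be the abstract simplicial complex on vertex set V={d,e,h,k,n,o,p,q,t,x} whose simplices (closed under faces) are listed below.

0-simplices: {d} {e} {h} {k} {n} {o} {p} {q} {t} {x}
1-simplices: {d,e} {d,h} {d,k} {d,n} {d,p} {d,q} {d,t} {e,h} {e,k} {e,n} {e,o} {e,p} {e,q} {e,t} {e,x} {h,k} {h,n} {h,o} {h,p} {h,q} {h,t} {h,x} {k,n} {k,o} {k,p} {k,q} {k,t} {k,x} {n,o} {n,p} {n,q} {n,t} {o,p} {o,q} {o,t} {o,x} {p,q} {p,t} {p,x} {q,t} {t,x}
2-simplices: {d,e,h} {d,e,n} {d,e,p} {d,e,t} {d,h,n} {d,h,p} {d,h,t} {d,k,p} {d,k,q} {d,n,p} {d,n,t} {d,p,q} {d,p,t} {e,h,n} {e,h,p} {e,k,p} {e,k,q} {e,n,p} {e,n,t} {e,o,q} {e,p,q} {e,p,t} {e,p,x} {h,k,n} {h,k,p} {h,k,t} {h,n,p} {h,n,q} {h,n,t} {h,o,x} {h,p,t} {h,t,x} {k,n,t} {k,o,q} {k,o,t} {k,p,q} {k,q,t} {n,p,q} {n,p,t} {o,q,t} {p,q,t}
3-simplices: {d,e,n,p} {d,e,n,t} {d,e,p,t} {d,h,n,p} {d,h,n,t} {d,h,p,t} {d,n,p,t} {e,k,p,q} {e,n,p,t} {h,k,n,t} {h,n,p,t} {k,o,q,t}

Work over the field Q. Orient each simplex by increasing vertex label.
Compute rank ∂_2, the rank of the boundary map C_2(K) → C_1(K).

rank∂_2=27

n_0=10 n_1=41 n_2=41 n_3=12  [Q]
∂1: piv[de,dh,dk,dn,dp,dq,dt,eo,ex] rk=9  ker:eh,ek,en,ep,eq,et,hk,hn,ho,hp,hq,ht,hx,kn,ko,kp,kq,kt,kx,no,np,nq,nt,op,oq,ot,ox,pq,pt,px,qt,tx
∂2: piv[deh,den,dep,det,dhn,dhp,dht,dkp,dkq,dnp,dnt,dpq,dpt,ekp,ekq,eoq,epx,hkn,hkp,hkt,hnq,hox,htx,koq,kot,kqt,npq] rk=27  ker:ehn,ehp,enp,ent,epq,ept,hnp,hnt,hpt,knt,kpq,npt,oqt,pqt
∂3: piv[denp,dent,dept,dhnp,dhnt,dhpt,dnpt,ekpq,hknt,koqt] rk=10  ker:enpt,hnpt
rk∂_2=27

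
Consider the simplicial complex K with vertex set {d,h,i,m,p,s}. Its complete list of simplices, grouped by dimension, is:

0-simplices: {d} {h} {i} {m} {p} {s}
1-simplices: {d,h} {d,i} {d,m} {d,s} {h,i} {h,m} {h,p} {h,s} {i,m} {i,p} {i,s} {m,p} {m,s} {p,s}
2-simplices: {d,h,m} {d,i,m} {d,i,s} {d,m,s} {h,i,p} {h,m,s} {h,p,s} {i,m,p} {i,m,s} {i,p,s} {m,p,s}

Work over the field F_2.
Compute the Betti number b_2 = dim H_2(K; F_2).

n_0=6 n_1=14 n_2=11  [Z2]
∂1: piv[dh,di,dm,ds,hp] rk=5  ker:hi,hm,hs,im,ip,is,mp,ms,ps
∂2: piv[dhm,dim,dis,dms,hip,hms,hps,imp,ips] rk=9  ker:ims,mps
b_2=(11−9)−0=2

b_2=2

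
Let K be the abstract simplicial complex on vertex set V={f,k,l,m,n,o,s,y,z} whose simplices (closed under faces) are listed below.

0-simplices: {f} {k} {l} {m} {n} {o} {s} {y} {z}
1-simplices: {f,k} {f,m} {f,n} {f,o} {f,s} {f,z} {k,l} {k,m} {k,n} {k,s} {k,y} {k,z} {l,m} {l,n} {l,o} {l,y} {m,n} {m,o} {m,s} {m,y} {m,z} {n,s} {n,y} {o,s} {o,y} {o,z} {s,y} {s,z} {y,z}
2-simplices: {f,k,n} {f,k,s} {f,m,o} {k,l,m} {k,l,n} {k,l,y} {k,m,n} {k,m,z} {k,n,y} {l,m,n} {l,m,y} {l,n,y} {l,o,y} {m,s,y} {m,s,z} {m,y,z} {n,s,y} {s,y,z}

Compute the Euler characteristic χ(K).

χ(K)=-2

n_0=9 n_1=29 n_2=18
χ=+9−29+18=-2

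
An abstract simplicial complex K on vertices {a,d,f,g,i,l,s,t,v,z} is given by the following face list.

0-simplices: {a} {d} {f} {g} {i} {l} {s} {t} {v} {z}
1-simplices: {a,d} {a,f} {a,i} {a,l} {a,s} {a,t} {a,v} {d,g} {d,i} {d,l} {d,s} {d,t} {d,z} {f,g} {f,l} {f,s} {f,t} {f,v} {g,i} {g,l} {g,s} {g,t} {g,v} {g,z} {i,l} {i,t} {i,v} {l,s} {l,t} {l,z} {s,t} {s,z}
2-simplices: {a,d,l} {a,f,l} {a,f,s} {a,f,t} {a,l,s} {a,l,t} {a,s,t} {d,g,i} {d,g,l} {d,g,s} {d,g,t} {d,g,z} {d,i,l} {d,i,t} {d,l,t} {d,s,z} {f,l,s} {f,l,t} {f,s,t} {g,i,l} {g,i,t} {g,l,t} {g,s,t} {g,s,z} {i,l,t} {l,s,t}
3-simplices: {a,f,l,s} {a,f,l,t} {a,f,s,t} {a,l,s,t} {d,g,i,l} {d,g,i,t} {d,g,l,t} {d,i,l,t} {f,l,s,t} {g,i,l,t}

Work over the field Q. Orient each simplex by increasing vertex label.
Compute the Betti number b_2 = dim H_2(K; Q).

n_0=10 n_1=32 n_2=26 n_3=10  [Q]
∂1: piv[ad,af,ai,al,as,at,av,dg,dz] rk=9  ker:di,dl,ds,dt,fg,fl,fs,ft,fv,gi,gl,gs,gt,gv,gz,il,it,iv,ls,lt,lz,st,sz
∂2: piv[adl,afl,afs,aft,als,alt,ast,dgi,dgl,dgs,dgt,dgz,dil,dit,dlt,dsz,gst] rk=17  ker:fls,flt,fst,gil,git,glt,gsz,ilt,lst
∂3: piv[afls,aflt,afst,alst,dgil,dgit,dglt,dilt] rk=8  ker:flst,gilt
b_2=(26−17)−8=1

b_2=1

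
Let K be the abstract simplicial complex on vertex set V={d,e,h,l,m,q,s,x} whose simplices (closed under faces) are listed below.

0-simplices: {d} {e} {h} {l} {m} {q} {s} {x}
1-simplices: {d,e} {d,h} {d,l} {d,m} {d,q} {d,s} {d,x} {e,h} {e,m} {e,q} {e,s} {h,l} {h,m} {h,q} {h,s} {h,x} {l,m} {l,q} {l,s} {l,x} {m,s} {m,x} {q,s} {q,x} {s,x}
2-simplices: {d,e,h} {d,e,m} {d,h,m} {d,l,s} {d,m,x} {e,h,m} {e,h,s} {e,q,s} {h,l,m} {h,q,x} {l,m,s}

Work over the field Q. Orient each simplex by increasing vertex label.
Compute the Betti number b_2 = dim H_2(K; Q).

n_0=8 n_1=25 n_2=11  [Q]
∂1: piv[de,dh,dl,dm,dq,ds,dx] rk=7  ker:eh,em,eq,es,hl,hm,hq,hs,hx,lm,lq,ls,lx,ms,mx,qs,qx,sx
∂2: piv[deh,dem,dhm,dls,dmx,ehs,eqs,hlm,hqx,lms] rk=10  ker:ehm
b_2=(11−10)−0=1

b_2=1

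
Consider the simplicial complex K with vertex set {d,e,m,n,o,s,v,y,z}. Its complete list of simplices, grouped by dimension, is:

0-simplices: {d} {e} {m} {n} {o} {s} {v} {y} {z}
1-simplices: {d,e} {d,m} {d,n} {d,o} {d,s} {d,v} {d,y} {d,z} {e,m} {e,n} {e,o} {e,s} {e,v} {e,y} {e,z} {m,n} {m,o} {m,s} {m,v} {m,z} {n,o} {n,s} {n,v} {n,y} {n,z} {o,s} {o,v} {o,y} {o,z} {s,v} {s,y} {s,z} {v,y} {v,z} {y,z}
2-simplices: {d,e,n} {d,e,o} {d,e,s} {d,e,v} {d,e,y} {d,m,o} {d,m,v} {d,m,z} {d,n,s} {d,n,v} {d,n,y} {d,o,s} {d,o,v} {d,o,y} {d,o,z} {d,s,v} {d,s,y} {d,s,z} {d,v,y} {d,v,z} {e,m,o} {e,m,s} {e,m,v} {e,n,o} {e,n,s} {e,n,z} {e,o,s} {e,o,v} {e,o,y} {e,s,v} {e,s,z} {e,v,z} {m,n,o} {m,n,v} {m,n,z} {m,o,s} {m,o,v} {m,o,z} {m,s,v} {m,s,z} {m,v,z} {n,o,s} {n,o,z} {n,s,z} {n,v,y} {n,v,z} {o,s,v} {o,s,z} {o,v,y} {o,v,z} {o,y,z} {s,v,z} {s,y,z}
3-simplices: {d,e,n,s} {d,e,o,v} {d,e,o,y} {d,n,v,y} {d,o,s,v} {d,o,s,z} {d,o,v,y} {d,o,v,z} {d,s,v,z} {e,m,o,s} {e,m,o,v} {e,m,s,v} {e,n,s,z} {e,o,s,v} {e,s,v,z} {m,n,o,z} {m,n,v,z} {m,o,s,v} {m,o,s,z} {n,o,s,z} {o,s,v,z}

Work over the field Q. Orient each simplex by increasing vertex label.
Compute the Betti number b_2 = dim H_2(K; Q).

b_2=7

n_0=9 n_1=35 n_2=53 n_3=21  [Q]
∂1: piv[de,dm,dn,do,ds,dv,dy,dz] rk=8  ker:em,en,eo,es,ev,ey,ez,mn,mo,ms,mv,mz,no,ns,nv,ny,nz,os,ov,oy,oz,sv,sy,sz,vy,vz,yz
∂2: piv[den,deo,des,dev,dey,dmo,dmv,dmz,dns,dnv,dny,dos,dov,doy,doz,dsv,dsy,dsz,dvy,dvz,emo,ems,eno,enz,esz,mno,oyz] rk=27  ker:emv,ens,eos,eov,eoy,esv,evz,mnv,mnz,mos,mov,moz,msv,msz,mvz,nos,noz,nsz,nvy,nvz,osv,osz,ovy,ovz,svz,syz
∂3: piv[dens,deov,deoy,dnvy,dosv,dosz,dovy,dovz,dsvz,emos,emov,emsv,ensz,eosv,esvz,mnoz,mnvz,mosz,nosz] rk=19  ker:mosv,osvz
b_2=(53−27)−19=7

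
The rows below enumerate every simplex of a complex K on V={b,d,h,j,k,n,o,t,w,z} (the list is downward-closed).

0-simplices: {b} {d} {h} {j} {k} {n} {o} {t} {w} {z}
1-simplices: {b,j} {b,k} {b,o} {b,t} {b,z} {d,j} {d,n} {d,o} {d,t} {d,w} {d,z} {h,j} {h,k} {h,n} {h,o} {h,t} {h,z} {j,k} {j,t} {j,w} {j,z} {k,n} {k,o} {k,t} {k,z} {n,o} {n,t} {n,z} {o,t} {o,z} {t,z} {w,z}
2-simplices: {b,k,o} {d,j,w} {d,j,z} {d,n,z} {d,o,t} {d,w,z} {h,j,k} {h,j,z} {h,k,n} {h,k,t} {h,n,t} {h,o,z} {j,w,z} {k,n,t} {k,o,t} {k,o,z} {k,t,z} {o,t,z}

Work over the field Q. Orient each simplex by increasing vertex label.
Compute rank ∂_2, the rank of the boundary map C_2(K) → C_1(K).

rank∂_2=15

n_0=10 n_1=32 n_2=18  [Q]
∂1: piv[bj,bk,bo,bt,bz,dj,dn,dw,hj] rk=9  ker:do,dt,dz,hk,hn,ho,ht,hz,jk,jt,jw,jz,kn,ko,kt,kz,no,nt,nz,ot,oz,tz,wz
∂2: piv[bko,djw,djz,dnz,dot,dwz,hjk,hjz,hkn,hkt,hnt,hoz,kot,koz,ktz] rk=15  ker:jwz,knt,otz
rk∂_2=15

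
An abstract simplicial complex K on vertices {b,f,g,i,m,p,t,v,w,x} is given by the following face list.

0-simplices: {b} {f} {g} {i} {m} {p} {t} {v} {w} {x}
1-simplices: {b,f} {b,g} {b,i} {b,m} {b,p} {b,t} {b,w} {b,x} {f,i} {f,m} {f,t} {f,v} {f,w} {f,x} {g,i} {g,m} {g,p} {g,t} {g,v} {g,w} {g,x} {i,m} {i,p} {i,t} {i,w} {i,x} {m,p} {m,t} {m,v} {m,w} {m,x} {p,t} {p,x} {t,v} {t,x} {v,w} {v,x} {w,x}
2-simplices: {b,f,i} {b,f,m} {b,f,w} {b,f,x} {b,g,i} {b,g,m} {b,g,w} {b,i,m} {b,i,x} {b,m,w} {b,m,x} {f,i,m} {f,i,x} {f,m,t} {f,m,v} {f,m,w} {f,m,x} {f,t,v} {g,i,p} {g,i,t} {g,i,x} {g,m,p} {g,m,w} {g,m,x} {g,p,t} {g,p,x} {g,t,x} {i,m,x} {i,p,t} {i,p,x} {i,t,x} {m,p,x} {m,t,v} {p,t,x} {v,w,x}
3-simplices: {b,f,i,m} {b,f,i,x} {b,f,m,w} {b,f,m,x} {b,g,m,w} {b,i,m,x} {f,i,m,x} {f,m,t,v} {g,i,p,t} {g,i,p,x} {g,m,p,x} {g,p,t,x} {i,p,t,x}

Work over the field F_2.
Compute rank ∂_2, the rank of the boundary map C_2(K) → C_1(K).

rank∂_2=22

n_0=10 n_1=38 n_2=35 n_3=13  [Z2]
∂1: piv[bf,bg,bi,bm,bp,bt,bw,bx,fv] rk=9  ker:fi,fm,ft,fw,fx,gi,gm,gp,gt,gv,gw,gx,im,ip,it,iw,ix,mp,mt,mv,mw,mx,pt,px,tv,tx,vw,vx,wx
∂2: piv[bfi,bfm,bfw,bfx,bgi,bgm,bgw,bim,bix,bmw,bmx,fmt,fmv,ftv,gip,git,gix,gmp,gpt,gpx,gtx,vwx] rk=22  ker:fim,fix,fmw,fmx,gmw,gmx,imx,ipt,ipx,itx,mpx,mtv,ptx
∂3: piv[bfim,bfix,bfmw,bfmx,bgmw,bimx,fmtv,gipt,gipx,gmpx,gptx,iptx] rk=12  ker:fimx
rk∂_2=22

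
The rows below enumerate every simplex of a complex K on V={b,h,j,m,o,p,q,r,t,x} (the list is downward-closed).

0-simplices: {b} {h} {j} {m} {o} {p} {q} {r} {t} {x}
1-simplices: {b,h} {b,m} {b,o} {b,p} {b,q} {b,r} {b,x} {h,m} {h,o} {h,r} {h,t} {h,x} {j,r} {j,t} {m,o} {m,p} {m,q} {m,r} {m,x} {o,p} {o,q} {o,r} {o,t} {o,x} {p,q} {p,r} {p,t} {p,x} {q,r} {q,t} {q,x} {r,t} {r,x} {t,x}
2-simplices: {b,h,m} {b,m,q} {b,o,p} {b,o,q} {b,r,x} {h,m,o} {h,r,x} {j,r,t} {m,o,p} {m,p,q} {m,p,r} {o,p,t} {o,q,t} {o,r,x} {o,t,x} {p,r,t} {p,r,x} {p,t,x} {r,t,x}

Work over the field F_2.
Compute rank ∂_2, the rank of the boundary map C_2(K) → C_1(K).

rank∂_2=18

n_0=10 n_1=34 n_2=19  [Z2]
∂1: piv[bh,bm,bo,bp,bq,br,bx,ht,jr] rk=9  ker:hm,ho,hr,hx,jt,mo,mp,mq,mr,mx,op,oq,or,ot,ox,pq,pr,pt,px,qr,qt,qx,rt,rx,tx
∂2: piv[bhm,bmq,bop,boq,brx,hmo,hrx,jrt,mop,mpq,mpr,opt,oqt,orx,otx,prt,prx,ptx] rk=18  ker:rtx
rk∂_2=18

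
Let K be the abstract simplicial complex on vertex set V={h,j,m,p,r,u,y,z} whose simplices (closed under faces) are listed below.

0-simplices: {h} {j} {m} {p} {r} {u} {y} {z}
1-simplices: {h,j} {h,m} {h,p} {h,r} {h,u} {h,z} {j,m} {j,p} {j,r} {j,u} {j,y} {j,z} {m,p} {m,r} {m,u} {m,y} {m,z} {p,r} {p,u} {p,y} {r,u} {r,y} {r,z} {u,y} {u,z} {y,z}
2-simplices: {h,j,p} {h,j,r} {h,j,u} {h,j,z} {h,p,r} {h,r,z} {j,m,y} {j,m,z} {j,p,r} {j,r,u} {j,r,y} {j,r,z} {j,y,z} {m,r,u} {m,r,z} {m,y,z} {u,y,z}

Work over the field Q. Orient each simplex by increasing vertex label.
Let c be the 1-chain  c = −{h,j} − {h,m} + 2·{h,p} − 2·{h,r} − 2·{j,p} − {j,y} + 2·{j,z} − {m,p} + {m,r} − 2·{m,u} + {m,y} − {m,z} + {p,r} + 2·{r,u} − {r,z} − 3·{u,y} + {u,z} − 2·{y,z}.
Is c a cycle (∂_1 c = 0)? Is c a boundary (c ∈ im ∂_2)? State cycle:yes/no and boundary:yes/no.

cycle:no boundary:no

n_0=8 n_1=26 n_2=17  [Q]
∂1: piv[hj,hm,hp,hr,hu,hz,jy] rk=7  ker:jm,jp,jr,ju,jz,mp,mr,mu,my,mz,pr,pu,py,ru,ry,rz,uy,uz,yz
∂2: piv[hjp,hjr,hju,hjz,hpr,hrz,jmy,jmz,jru,jry,jyz,mru,mrz,uyz] rk=14  ker:jpr,jrz,myz
∂1c = 2·{h} + {m} − 2·{p} − {r} + 2·{u} − {y} − {z}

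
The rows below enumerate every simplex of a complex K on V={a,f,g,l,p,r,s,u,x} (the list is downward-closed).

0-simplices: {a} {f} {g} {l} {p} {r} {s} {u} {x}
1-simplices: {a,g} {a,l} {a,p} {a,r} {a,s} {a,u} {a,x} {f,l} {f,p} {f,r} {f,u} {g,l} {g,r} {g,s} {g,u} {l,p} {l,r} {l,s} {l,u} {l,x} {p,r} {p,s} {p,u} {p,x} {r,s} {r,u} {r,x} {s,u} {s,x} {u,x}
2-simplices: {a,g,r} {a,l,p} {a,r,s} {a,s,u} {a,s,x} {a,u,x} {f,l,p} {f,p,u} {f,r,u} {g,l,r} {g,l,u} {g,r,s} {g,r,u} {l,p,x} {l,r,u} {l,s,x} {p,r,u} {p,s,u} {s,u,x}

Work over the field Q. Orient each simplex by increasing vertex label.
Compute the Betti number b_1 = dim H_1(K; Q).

n_0=9 n_1=30 n_2=19  [Q]
∂1: piv[ag,al,ap,ar,as,au,ax,fl] rk=8  ker:fp,fr,fu,gl,gr,gs,gu,lp,lr,ls,lu,lx,pr,ps,pu,px,rs,ru,rx,su,sx,ux
∂2: piv[agr,alp,ars,asu,asx,aux,flp,fpu,fru,glr,glu,grs,gru,lpx,lsx,pru,psu] rk=17  ker:lru,sux
b_1=(30−8)−17=5

b_1=5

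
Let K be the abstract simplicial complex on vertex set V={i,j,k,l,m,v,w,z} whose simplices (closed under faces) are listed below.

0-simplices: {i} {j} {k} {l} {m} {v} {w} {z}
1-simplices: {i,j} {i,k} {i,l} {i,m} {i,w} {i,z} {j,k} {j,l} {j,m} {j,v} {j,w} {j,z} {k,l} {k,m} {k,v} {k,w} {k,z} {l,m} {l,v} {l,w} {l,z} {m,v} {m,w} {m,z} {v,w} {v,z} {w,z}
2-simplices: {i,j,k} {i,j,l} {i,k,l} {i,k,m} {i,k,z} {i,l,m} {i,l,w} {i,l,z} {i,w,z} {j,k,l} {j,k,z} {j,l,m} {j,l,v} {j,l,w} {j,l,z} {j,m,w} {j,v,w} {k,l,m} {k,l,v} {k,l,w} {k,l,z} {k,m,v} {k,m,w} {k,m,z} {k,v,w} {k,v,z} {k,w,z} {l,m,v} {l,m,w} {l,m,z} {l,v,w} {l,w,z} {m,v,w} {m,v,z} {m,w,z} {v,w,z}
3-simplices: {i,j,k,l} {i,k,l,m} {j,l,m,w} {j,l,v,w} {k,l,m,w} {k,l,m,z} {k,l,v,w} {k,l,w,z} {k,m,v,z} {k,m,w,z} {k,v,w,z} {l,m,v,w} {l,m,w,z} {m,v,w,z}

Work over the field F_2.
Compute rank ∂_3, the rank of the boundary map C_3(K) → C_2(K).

rank∂_3=13

n_0=8 n_1=27 n_2=36 n_3=14  [Z2]
∂1: piv[ij,ik,il,im,iw,iz,jv] rk=7  ker:jk,jl,jm,jw,jz,kl,km,kv,kw,kz,lm,lv,lw,lz,mv,mw,mz,vw,vz,wz
∂2: piv[ijk,ijl,ikl,ikm,ikz,ilm,ilw,ilz,iwz,jkz,jlm,jlv,jlw,jmw,jvw,klv,klw,kmv,kmz,kvz] rk=20  ker:jkl,jlz,klm,klz,kmw,kvw,kwz,lmv,lmw,lmz,lvw,lwz,mvw,mvz,mwz,vwz
∂3: piv[ijkl,iklm,jlmw,jlvw,klmw,klmz,klvw,klwz,kmvz,kmwz,kvwz,lmvw,mvwz] rk=13  ker:lmwz
rk∂_3=13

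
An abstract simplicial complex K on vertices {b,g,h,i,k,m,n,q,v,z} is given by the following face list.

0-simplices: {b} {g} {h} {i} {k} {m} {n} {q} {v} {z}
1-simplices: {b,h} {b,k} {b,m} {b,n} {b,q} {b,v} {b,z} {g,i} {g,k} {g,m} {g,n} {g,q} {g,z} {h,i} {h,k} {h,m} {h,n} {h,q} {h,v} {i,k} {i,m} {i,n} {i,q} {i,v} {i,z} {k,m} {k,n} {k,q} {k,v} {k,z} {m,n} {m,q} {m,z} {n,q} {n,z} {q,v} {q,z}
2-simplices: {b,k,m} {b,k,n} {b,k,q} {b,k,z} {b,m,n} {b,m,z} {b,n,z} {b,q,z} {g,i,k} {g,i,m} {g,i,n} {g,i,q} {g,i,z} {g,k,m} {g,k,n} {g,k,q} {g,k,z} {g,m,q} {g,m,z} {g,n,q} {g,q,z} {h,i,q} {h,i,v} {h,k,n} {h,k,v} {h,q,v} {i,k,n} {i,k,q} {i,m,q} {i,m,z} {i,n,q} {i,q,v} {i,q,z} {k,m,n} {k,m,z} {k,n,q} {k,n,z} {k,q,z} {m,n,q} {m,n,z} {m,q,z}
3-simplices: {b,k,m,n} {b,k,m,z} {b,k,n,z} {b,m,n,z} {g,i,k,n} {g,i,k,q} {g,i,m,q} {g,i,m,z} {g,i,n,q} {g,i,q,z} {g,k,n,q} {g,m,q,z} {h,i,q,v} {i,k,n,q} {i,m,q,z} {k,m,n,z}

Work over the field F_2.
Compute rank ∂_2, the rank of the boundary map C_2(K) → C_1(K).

n_0=10 n_1=37 n_2=41 n_3=16  [Z2]
∂1: piv[bh,bk,bm,bn,bq,bv,bz,gi,gk] rk=9  ker:gm,gn,gq,gz,hi,hk,hm,hn,hq,hv,ik,im,in,iq,iv,iz,km,kn,kq,kv,kz,mn,mq,mz,nq,nz,qv,qz
∂2: piv[bkm,bkn,bkq,bkz,bmn,bmz,bnz,bqz,gik,gim,gin,giq,giz,gkm,gkn,gkq,gkz,gmq,gnq,hiq,hiv,hkn,hkv,hqv] rk=24  ker:gmz,gqz,ikn,ikq,imq,imz,inq,iqv,iqz,kmn,kmz,knq,knz,kqz,mnq,mnz,mqz
∂3: piv[bkmn,bkmz,bknz,bmnz,gikn,gikq,gimq,gimz,ginq,giqz,gknq,gmqz,hiqv] rk=13  ker:iknq,imqz,kmnz
rk∂_2=24

rank∂_2=24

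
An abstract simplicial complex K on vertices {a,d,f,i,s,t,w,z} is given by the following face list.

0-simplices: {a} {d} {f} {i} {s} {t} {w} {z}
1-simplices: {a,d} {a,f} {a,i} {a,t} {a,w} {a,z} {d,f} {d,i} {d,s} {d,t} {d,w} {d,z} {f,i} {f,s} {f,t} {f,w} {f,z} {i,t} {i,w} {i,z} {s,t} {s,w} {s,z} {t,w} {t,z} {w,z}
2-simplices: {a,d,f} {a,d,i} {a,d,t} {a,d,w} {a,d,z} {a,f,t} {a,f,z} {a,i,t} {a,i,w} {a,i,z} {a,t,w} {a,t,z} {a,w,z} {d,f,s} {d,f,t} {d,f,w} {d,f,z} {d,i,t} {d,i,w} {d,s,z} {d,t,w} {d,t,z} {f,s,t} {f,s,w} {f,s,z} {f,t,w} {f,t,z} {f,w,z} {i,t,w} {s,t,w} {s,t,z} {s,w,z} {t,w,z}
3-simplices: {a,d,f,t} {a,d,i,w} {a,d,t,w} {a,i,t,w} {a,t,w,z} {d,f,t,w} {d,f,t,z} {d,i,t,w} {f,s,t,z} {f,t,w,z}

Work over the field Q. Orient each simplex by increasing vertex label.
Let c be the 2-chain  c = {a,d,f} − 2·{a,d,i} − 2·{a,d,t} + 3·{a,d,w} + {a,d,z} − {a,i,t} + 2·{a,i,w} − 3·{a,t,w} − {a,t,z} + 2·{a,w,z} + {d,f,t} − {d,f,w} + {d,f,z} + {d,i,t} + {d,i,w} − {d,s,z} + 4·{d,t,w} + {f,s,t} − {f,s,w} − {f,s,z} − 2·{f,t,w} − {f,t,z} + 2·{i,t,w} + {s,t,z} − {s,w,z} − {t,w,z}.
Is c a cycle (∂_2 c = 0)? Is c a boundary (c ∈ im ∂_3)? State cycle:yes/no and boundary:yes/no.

n_0=8 n_1=26 n_2=33 n_3=10  [Q]
∂1: piv[ad,af,ai,at,aw,az,ds] rk=7  ker:df,di,dt,dw,dz,fi,fs,ft,fw,fz,it,iw,iz,st,sw,sz,tw,tz,wz
∂2: piv[adf,adi,adt,adw,adz,aft,afz,ait,aiw,aiz,atw,atz,awz,dfs,dfw,dsz,fst,fsw] rk=18  ker:dft,dfz,dit,diw,dtw,dtz,fsz,ftw,ftz,fwz,itw,stw,stz,swz,twz
∂3: piv[adft,adiw,adtw,aitw,atwz,dftw,dftz,ditw,fstz,ftwz] rk=10
∂2c = {a,d} − {a,f} + 3·{a,i} − {a,t} − 2·{a,z} + 2·{d,f} − {d,s} − {d,w} + {d,z} − {f,s} − 3·{f,t} + 2·{f,w} + 3·{f,z} + 2·{i,t} + {i,w} + 2·{s,t} − 2·{s,w} − 2·{s,z}

cycle:no boundary:no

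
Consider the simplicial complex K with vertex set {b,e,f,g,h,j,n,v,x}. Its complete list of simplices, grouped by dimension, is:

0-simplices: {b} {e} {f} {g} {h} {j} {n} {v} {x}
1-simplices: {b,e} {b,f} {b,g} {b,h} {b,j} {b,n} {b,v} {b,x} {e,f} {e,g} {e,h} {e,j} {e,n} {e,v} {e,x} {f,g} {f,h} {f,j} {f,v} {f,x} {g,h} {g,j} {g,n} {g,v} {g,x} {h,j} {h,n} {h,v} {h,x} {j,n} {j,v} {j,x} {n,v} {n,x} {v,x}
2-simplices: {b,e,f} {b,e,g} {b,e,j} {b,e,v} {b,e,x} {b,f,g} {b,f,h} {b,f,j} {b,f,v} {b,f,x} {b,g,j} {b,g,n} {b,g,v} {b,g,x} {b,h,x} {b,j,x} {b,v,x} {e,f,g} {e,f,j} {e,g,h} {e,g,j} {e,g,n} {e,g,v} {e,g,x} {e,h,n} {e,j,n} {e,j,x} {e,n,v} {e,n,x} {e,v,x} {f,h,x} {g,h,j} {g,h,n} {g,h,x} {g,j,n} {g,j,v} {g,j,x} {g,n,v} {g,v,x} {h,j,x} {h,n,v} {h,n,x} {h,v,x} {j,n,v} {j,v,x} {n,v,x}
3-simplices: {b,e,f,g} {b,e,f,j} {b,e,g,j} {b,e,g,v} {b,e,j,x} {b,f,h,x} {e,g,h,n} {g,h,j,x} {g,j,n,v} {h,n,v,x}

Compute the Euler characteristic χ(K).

χ(K)=10

n_0=9 n_1=35 n_2=46 n_3=10
χ=+9−35+46−10=10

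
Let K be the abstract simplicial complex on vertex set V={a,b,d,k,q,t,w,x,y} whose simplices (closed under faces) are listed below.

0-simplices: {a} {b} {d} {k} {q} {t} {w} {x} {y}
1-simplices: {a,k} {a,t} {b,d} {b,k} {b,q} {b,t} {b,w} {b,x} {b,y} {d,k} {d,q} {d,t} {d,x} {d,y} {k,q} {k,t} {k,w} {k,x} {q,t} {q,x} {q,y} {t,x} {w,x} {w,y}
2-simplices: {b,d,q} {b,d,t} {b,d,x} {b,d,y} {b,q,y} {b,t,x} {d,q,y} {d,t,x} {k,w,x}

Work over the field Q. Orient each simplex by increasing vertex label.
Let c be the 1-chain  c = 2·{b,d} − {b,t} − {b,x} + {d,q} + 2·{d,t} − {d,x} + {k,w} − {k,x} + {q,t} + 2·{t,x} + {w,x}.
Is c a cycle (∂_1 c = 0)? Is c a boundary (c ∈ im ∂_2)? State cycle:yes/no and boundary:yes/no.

cycle:yes boundary:no

n_0=9 n_1=24 n_2=9  [Q]
∂1: piv[ak,at,bd,bk,bq,bw,bx,by] rk=8  ker:bt,dk,dq,dt,dx,dy,kq,kt,kw,kx,qt,qx,qy,tx,wx,wy
∂2: piv[bdq,bdt,bdx,bdy,bqy,btx,kwx] rk=7  ker:dqy,dtx
∂1c = 0
c vs im∂2: residual ≠ 0 ⇒ not boundary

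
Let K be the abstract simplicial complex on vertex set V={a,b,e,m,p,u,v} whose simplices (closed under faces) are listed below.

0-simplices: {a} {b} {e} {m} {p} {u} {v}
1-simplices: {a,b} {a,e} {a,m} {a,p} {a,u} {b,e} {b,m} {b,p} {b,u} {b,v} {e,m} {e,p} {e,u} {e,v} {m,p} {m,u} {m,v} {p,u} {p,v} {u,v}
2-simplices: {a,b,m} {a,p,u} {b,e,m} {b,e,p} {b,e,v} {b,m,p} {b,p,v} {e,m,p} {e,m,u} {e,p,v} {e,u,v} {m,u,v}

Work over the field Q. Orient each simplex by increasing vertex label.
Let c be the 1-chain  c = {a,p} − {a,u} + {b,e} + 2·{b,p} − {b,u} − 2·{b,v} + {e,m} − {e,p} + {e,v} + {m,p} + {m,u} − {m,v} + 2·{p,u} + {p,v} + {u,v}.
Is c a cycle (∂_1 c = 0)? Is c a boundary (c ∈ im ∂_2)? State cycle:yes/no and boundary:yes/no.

n_0=7 n_1=20 n_2=12  [Q]
∂1: piv[ab,ae,am,ap,au,bv] rk=6  ker:be,bm,bp,bu,em,ep,eu,ev,mp,mu,mv,pu,pv,uv
∂2: piv[abm,apu,bem,bep,bev,bmp,bpv,emu,euv,muv] rk=10  ker:emp,epv
∂1c = 0
c vs im∂2: residual ≠ 0 ⇒ not boundary

cycle:yes boundary:no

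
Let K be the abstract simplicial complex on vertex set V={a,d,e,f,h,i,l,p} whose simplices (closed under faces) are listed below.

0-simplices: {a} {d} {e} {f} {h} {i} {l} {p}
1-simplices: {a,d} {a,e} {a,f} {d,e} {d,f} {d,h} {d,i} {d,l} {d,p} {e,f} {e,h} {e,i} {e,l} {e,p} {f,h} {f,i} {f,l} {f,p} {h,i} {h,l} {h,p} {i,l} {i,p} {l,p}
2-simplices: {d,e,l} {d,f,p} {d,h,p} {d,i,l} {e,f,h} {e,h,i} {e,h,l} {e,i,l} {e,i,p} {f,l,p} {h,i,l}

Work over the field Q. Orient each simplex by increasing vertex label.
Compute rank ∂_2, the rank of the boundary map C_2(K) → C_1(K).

n_0=8 n_1=24 n_2=11  [Q]
∂1: piv[ad,ae,af,dh,di,dl,dp] rk=7  ker:de,df,ef,eh,ei,el,ep,fh,fi,fl,fp,hi,hl,hp,il,ip,lp
∂2: piv[del,dfp,dhp,dil,efh,ehi,ehl,eil,eip,flp] rk=10  ker:hil
rk∂_2=10

rank∂_2=10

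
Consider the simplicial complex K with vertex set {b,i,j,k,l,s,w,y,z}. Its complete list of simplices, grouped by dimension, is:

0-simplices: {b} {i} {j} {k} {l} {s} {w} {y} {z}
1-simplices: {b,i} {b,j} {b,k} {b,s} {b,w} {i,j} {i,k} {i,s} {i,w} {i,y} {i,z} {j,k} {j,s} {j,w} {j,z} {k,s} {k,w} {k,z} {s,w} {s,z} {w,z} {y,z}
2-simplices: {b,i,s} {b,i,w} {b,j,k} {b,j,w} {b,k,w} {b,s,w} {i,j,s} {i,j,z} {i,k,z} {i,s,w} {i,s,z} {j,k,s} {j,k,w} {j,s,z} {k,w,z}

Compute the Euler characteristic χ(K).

n_0=9 n_1=22 n_2=15
χ=+9−22+15=2

χ(K)=2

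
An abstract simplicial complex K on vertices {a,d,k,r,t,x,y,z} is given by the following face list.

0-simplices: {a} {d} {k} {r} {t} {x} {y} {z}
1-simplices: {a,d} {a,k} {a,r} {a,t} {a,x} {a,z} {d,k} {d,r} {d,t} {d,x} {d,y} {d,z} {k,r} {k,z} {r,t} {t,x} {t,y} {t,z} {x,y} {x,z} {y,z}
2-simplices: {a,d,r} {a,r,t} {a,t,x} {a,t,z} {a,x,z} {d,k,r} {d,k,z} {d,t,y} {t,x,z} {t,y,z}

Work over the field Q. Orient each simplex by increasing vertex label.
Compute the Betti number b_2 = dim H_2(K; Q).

n_0=8 n_1=21 n_2=10  [Q]
∂1: piv[ad,ak,ar,at,ax,az,dy] rk=7  ker:dk,dr,dt,dx,dz,kr,kz,rt,tx,ty,tz,xy,xz,yz
∂2: piv[adr,art,atx,atz,axz,dkr,dkz,dty,tyz] rk=9  ker:txz
b_2=(10−9)−0=1

b_2=1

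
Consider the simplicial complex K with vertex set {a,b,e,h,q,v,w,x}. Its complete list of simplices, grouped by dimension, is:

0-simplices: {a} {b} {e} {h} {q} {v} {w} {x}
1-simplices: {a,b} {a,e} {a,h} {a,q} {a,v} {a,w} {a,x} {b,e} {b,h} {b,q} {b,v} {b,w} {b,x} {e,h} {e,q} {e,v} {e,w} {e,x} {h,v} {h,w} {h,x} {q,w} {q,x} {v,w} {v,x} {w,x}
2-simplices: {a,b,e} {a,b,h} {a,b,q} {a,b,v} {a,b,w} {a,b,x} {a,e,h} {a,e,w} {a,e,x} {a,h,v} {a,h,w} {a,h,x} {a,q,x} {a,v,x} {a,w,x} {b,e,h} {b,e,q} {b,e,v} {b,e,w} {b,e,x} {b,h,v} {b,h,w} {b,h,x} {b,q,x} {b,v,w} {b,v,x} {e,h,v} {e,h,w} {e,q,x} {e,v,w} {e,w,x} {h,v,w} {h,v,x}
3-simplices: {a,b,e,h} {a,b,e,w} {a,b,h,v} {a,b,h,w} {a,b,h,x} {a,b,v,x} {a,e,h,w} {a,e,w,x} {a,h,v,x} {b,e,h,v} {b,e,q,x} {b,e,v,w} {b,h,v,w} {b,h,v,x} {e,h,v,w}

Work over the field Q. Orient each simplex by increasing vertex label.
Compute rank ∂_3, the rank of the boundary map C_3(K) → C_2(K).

rank∂_3=13

n_0=8 n_1=26 n_2=33 n_3=15  [Q]
∂1: piv[ab,ae,ah,aq,av,aw,ax] rk=7  ker:be,bh,bq,bv,bw,bx,eh,eq,ev,ew,ex,hv,hw,hx,qw,qx,vw,vx,wx
∂2: piv[abe,abh,abq,abv,abw,abx,aeh,aew,aex,ahv,ahw,ahx,aqx,avx,awx,beq,bev,bvw] rk=18  ker:beh,bew,bex,bhv,bhw,bhx,bqx,bvx,ehv,ehw,eqx,evw,ewx,hvw,hvx
∂3: piv[abeh,abew,abhv,abhw,abhx,abvx,aehw,aewx,ahvx,behv,beqx,bevw,bhvw] rk=13  ker:bhvx,ehvw
rk∂_3=13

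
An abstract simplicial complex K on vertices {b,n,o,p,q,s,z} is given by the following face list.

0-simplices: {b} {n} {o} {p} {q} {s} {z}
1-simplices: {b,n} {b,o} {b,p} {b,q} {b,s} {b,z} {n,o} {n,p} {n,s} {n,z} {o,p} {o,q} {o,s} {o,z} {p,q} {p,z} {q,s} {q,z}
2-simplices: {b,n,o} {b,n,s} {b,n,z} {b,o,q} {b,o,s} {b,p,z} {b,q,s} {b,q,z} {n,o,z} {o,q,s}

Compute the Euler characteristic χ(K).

χ(K)=-1

n_0=7 n_1=18 n_2=10
χ=+7−18+10=-1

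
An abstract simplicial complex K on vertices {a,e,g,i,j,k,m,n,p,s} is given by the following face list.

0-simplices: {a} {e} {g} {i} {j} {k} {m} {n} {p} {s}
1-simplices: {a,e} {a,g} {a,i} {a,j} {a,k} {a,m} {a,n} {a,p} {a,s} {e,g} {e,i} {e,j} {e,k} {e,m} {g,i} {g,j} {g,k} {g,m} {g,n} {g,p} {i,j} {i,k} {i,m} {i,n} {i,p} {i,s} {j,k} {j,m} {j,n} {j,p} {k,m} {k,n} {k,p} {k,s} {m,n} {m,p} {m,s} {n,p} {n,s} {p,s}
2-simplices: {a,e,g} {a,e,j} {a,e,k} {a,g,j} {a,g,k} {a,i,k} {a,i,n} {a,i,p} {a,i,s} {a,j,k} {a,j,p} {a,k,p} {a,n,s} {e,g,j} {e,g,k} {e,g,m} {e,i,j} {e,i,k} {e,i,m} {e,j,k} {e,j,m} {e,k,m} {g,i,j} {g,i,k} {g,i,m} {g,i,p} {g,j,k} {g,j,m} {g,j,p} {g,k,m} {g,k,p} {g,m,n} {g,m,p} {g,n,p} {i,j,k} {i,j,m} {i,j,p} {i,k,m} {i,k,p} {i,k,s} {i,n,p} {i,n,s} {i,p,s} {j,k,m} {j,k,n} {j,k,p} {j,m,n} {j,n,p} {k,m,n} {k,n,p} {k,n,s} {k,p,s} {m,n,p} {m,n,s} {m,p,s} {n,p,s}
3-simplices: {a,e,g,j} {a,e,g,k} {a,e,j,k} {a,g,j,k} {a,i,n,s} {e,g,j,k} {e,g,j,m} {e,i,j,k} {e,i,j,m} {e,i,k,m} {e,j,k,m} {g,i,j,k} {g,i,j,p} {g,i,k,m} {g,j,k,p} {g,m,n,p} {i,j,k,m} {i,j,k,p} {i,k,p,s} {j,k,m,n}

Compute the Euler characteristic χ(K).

χ(K)=6

n_0=10 n_1=40 n_2=56 n_3=20
χ=+10−40+56−20=6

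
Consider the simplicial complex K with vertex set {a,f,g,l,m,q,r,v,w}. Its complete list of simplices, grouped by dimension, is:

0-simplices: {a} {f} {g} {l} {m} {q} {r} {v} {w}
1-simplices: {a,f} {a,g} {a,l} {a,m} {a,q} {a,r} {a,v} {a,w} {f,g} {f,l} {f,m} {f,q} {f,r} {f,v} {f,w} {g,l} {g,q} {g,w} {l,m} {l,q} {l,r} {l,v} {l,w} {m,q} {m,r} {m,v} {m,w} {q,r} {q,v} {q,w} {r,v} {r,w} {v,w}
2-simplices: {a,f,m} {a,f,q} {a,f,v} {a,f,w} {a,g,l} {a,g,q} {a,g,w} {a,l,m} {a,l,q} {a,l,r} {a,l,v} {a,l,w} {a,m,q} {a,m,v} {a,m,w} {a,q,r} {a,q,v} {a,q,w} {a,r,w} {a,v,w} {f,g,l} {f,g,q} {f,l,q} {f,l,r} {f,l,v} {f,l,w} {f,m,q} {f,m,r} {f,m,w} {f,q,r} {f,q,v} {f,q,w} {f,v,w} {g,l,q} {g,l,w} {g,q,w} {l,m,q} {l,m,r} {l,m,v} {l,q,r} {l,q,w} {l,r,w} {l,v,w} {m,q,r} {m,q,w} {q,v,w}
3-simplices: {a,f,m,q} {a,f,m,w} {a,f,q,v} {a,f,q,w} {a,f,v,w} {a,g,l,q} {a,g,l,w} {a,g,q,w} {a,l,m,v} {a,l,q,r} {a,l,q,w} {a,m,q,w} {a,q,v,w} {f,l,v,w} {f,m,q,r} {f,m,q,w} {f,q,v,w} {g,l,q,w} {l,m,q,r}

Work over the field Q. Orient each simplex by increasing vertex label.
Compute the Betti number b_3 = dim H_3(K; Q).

b_3=3

n_0=9 n_1=33 n_2=46 n_3=19  [Q]
∂1: piv[af,ag,al,am,aq,ar,av,aw] rk=8  ker:fg,fl,fm,fq,fr,fv,fw,gl,gq,gw,lm,lq,lr,lv,lw,mq,mr,mv,mw,qr,qv,qw,rv,rw,vw
∂2: piv[afm,afq,afv,afw,agl,agq,agw,alm,alq,alr,alv,alw,amq,amv,amw,aqr,aqv,aqw,arw,avw,fgl,fgq,flr,fmr] rk=24  ker:flq,flv,flw,fmq,fmw,fqr,fqv,fqw,fvw,glq,glw,gqw,lmq,lmr,lmv,lqr,lqw,lrw,lvw,mqr,mqw,qvw
∂3: piv[afmq,afmw,afqv,afqw,afvw,aglq,aglw,agqw,almv,alqr,alqw,amqw,aqvw,flvw,fmqr,lmqr] rk=16  ker:fmqw,fqvw,glqw
b_3=(19−16)−0=3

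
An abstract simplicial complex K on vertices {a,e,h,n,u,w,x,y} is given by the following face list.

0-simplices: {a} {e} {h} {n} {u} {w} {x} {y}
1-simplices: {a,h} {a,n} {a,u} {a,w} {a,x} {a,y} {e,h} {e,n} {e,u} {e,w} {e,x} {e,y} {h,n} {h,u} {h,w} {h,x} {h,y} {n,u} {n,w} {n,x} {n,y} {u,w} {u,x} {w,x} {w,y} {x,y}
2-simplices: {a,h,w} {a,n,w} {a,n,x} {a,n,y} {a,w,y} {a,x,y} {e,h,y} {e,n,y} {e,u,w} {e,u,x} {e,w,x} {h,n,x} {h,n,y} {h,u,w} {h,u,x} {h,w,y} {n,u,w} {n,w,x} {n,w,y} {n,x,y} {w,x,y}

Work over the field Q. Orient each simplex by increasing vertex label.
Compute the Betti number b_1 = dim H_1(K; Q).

b_1=2

n_0=8 n_1=26 n_2=21  [Q]
∂1: piv[ah,an,au,aw,ax,ay,eh] rk=7  ker:en,eu,ew,ex,ey,hn,hu,hw,hx,hy,nu,nw,nx,ny,uw,ux,wx,wy,xy
∂2: piv[ahw,anw,anx,any,awy,axy,ehy,eny,euw,eux,ewx,hnx,hny,huw,hux,hwy,nuw] rk=17  ker:nwx,nwy,nxy,wxy
b_1=(26−7)−17=2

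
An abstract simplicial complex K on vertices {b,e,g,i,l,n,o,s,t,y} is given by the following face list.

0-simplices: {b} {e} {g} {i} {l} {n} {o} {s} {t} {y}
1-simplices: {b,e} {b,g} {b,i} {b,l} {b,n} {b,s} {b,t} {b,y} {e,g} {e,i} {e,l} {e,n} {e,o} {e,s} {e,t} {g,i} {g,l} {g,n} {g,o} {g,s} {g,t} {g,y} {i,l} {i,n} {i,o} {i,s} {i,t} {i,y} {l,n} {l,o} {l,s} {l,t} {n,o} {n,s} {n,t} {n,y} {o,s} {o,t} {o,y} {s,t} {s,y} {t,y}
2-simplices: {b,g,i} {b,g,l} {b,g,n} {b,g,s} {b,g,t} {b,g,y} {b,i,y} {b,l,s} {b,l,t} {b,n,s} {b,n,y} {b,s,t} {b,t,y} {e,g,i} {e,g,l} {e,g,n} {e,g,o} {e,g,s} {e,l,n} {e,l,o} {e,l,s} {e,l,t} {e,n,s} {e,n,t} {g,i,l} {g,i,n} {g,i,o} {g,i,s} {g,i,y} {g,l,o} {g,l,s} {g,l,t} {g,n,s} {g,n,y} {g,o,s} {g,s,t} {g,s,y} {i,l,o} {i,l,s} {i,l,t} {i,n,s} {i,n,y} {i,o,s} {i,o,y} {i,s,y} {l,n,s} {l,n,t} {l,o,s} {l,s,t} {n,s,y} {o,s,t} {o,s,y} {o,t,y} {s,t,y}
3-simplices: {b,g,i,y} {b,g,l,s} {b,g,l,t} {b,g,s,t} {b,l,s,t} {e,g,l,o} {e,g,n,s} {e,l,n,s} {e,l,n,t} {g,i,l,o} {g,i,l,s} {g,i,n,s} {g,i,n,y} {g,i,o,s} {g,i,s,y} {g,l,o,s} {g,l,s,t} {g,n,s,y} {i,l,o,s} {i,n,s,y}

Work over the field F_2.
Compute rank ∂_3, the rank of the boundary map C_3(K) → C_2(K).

rank∂_3=17

n_0=10 n_1=42 n_2=54 n_3=20  [Z2]
∂1: piv[be,bg,bi,bl,bn,bs,bt,by,eo] rk=9  ker:eg,ei,el,en,es,et,gi,gl,gn,go,gs,gt,gy,il,in,io,is,it,iy,ln,lo,ls,lt,no,ns,nt,ny,os,ot,oy,st,sy,ty
∂2: piv[bgi,bgl,bgn,bgs,bgt,bgy,biy,bls,blt,bns,bny,bst,bty,egi,egl,egn,ego,egs,eln,elo,elt,ent,gil,gin,gio,gis,gos,gsy,ilt,ioy,ost] rk=31  ker:els,ens,giy,glo,gls,glt,gns,gny,gst,ilo,ils,ins,iny,ios,isy,lns,lnt,los,lst,nsy,osy,oty,sty
∂3: piv[bgiy,bgls,bglt,bgst,blst,eglo,egns,elns,elnt,gilo,gils,gins,giny,gios,gisy,glos,gnsy] rk=17  ker:glst,ilos,insy
rk∂_3=17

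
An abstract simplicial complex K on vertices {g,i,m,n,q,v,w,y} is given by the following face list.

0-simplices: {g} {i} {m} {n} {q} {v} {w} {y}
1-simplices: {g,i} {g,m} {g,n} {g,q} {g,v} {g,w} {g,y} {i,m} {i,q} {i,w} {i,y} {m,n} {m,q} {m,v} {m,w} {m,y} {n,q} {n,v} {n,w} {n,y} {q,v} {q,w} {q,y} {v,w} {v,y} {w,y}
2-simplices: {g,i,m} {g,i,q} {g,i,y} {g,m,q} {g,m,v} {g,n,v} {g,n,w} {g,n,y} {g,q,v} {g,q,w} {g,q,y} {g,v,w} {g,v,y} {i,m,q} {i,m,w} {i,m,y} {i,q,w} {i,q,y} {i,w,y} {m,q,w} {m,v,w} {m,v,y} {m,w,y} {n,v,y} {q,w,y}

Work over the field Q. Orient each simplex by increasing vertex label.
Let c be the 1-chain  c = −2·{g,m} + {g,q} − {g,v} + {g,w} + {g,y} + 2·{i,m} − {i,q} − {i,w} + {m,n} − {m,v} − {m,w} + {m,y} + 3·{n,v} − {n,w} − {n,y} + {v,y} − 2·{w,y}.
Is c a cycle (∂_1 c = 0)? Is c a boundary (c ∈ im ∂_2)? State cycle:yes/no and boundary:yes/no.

n_0=8 n_1=26 n_2=25  [Q]
∂1: piv[gi,gm,gn,gq,gv,gw,gy] rk=7  ker:im,iq,iw,iy,mn,mq,mv,mw,my,nq,nv,nw,ny,qv,qw,qy,vw,vy,wy
∂2: piv[gim,giq,giy,gmq,gmv,gnv,gnw,gny,gqv,gqw,gqy,gvw,gvy,imw,imy,iqw,iwy] rk=17  ker:imq,iqy,mqw,mvw,mvy,mwy,nvy,qwy
∂1c = 0
c vs im∂2: residual ≠ 0 ⇒ not boundary

cycle:yes boundary:no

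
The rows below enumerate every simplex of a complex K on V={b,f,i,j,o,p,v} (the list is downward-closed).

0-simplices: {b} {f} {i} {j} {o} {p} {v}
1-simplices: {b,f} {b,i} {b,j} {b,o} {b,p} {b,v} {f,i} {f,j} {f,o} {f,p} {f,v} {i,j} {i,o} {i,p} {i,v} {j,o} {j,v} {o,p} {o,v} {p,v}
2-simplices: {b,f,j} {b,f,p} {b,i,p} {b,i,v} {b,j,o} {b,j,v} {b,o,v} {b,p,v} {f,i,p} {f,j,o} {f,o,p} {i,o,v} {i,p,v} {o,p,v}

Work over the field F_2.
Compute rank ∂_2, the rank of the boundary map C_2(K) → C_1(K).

rank∂_2=12

n_0=7 n_1=20 n_2=14  [Z2]
∂1: piv[bf,bi,bj,bo,bp,bv] rk=6  ker:fi,fj,fo,fp,fv,ij,io,ip,iv,jo,jv,op,ov,pv
∂2: piv[bfj,bfp,bip,biv,bjo,bjv,bov,bpv,fip,fjo,fop,iov] rk=12  ker:ipv,opv
rk∂_2=12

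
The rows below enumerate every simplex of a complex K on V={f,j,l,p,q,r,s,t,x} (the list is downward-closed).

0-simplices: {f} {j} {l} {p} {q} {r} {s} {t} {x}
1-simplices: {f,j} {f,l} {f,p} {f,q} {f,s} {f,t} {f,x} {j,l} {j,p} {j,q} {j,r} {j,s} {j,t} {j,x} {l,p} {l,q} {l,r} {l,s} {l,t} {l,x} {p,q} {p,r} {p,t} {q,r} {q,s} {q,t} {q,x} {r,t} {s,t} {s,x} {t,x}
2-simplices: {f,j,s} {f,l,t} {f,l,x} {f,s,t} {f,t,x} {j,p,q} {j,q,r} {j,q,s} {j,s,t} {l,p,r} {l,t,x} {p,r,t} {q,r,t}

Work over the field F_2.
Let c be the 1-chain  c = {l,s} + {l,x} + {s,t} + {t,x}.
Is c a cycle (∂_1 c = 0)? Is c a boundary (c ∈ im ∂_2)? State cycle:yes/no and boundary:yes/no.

n_0=9 n_1=31 n_2=13  [Z2]
∂1: piv[fj,fl,fp,fq,fs,ft,fx,jr] rk=8  ker:jl,jp,jq,js,jt,jx,lp,lq,lr,ls,lt,lx,pq,pr,pt,qr,qs,qt,qx,rt,st,sx,tx
∂2: piv[fjs,flt,flx,fst,ftx,jpq,jqr,jqs,jst,lpr,prt,qrt] rk=12  ker:ltx
∂1c = 0
c vs im∂2: residual ≠ 0 ⇒ not boundary

cycle:yes boundary:no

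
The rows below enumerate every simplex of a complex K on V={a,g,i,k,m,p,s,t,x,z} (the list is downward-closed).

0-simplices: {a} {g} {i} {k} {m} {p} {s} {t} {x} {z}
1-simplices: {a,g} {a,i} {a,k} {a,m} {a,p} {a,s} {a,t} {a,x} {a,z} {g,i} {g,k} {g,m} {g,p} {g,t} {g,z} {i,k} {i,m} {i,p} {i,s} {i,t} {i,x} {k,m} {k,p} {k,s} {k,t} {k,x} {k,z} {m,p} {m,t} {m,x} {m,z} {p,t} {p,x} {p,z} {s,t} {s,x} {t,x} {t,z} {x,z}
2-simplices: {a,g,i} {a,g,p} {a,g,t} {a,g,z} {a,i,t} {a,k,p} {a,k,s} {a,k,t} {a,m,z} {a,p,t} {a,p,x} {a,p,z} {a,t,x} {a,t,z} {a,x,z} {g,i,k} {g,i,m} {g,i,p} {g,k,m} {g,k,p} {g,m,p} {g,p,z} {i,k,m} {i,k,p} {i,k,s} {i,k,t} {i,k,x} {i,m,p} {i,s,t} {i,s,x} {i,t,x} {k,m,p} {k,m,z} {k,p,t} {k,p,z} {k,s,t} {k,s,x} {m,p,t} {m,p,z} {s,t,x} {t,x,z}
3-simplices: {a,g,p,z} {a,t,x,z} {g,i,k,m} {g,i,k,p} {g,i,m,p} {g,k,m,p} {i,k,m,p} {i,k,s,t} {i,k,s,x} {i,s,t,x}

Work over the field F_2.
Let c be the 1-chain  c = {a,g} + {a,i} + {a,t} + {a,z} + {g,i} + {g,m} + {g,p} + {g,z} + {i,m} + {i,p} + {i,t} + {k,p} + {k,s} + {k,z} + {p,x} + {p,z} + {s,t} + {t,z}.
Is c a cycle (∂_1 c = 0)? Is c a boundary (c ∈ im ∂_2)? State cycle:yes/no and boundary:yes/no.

cycle:no boundary:no

n_0=10 n_1=39 n_2=41 n_3=10  [Z2]
∂1: piv[ag,ai,ak,am,ap,as,at,ax,az] rk=9  ker:gi,gk,gm,gp,gt,gz,ik,im,ip,is,it,ix,km,kp,ks,kt,kx,kz,mp,mt,mx,mz,pt,px,pz,st,sx,tx,tz,xz
∂2: piv[agi,agp,agt,agz,ait,akp,aks,akt,amz,apt,apx,apz,atx,atz,axz,gik,gim,gip,gkm,gkp,gmp,iks,ikx,ist,isx,itx,kmz,kpz,mpt] rk=29  ker:gpz,ikm,ikp,ikt,imp,kmp,kpt,kst,ksx,mpz,stx,txz
∂3: piv[agpz,atxz,gikm,gikp,gimp,gkmp,ikst,iksx,istx] rk=9  ker:ikmp
∂1c = {g} + {i} + {k} + {p} + {x} + {z}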